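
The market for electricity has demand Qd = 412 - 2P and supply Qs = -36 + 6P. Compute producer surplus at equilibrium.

Producer surplus = 7500

Equilibrium: 412 - 2P = -36 + 6P gives P* = 56, Q* = 300.
Supply starts at P = 6 (where Qs = 0).
PS = ½(56 − 6)(300) = 7500.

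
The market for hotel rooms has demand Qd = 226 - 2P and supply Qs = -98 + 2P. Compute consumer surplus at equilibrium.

Equilibrium: 226 - 2P = -98 + 2P gives P* = 81, Q* = 64.
Demand choke price (Qd = 0): P = 113.
CS = ½(113 − 81)(64) = 1024.

Consumer surplus = 1024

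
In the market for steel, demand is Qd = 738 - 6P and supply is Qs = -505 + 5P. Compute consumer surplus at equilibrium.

Equilibrium: 738 - 6P = -505 + 5P gives P* = 113, Q* = 60.
Demand choke price (Qd = 0): P = 123.
CS = ½(123 − 113)(60) = 300.

Consumer surplus = 300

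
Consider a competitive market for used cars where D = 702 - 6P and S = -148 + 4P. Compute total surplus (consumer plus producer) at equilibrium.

Equilibrium: 702 - 6P = -148 + 4P gives P* = 85, Q* = 192.
Demand choke price: P = 117; supply starts at P = 37.
CS = ½(117 − 85)(192) = 3072; PS = ½(85 − 37)(192) = 4608.

Total surplus = 7680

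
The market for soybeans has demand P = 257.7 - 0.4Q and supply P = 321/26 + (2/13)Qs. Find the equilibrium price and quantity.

Set the two price expressions equal: 257.7 - 0.4Q = 321/26 + (2/13)Q.
15948/65 = (36/65)Q, so Q* = 443.
P* = 257.7 − (0.4)(443) = 80.5.

P* = 80.5, Q* = 443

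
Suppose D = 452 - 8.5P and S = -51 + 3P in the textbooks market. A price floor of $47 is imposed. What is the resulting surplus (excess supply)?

Equilibrium price would be P* = 1006/23, so the floor at 47 binds.
At P = 47: D = 52.5, S = 90.
Surplus = 90 − 52.5 = 37.5.

Surplus = 37.5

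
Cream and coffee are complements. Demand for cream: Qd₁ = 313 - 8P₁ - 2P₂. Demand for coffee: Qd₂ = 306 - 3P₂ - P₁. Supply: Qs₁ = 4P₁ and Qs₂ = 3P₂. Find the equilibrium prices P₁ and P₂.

Market 1: 313 - 8P₁ - 2P₂ = 4P₁ → 12P₁ + 2P₂ = 313.
Market 2: 6P₂ + P₁ = 306.
Eliminating P₂: 6×(1) − 2×(2) gives 70P₁ = 1266, so P₁ = 633/35.
Back-substitute into (2): P₂ = (306 − 1×633/35) / 6 = 3359/70.

P₁ = 633/35, P₂ = 3359/70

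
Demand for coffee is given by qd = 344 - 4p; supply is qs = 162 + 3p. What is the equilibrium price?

Set qd = qs: 344 - 4p = 162 + 3p.
182 = 7p, so p* = 26.
q* = 344 − 4(26) = 240.

p* = 26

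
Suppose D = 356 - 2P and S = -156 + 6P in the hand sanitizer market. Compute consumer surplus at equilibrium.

Equilibrium: 356 - 2P = -156 + 6P gives P* = 64, Q* = 228.
Demand choke price (D = 0): P = 178.
CS = ½(178 − 64)(228) = 12996.

Consumer surplus = 12996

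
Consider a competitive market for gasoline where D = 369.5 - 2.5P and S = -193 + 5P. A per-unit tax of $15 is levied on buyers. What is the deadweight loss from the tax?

Deadweight loss = 187.5

Pre-tax equilibrium: P* = 75, Q* = 182.
Tax on buyers shifts demand to D = 369.5 − 2.5(P + 15) = 332 - 2.5P.
332 - 2.5P = -193 + 5P gives seller price Ps = 70; buyers pay Pb = 70 + 15 = 85.
New quantity: Q = 369.5 − 2.5(85) = 157.
DWL = ½ × 15 × (182 − 157) = 187.5.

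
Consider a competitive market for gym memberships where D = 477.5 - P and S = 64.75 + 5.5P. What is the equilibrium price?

P* = 63.5

Set D = S: 477.5 - P = 64.75 + 5.5P.
412.75 = 6.5P, so P* = 63.5.
Q* = 477.5 − 1(63.5) = 414.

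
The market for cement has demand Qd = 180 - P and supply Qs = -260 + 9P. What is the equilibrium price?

Set Qd = Qs: 180 - P = -260 + 9P.
440 = 10P, so P* = 44.
Q* = 180 − 1(44) = 136.

P* = 44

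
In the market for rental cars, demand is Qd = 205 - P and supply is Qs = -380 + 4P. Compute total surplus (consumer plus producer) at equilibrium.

Total surplus = 4840

Equilibrium: 205 - P = -380 + 4P gives P* = 117, Q* = 88.
Demand choke price: P = 205; supply starts at P = 95.
CS = ½(205 − 117)(88) = 3872; PS = ½(117 − 95)(88) = 968.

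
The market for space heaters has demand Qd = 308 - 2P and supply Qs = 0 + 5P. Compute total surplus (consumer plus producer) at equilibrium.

Equilibrium: 308 - 2P = 0 + 5P gives P* = 44, Q* = 220.
Demand choke price: P = 154; supply starts at P = 0.
CS = ½(154 − 44)(220) = 12100; PS = ½(44 − 0)(220) = 4840.

Total surplus = 16940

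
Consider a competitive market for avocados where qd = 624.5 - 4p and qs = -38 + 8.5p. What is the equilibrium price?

Set qd = qs: 624.5 - 4p = -38 + 8.5p.
662.5 = 12.5p, so p* = 53.
q* = 624.5 − 4(53) = 412.5.

p* = 53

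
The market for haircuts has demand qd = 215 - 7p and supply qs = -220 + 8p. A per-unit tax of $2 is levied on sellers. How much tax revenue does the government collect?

Tax revenue = 136/15

Pre-tax equilibrium: p* = 29, q* = 12.
Tax on sellers shifts supply to qs = -220 + 8(p − 2) = -236 + 8p.
215 - 7p = -236 + 8p gives buyer price pb = 451/15; sellers receive ps = 451/15 − 2 = 421/15.
New quantity: q = 215 − 7(451/15) = 68/15.
Revenue = 2 × 68/15 = 136/15.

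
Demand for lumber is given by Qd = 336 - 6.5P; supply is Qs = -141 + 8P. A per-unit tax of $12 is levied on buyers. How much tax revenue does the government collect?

Tax revenue = 27540/29

Pre-tax equilibrium: P* = 954/29, Q* = 3543/29.
Tax on buyers shifts demand to Qd = 336 − 6.5(P + 12) = 258 - 6.5P.
258 - 6.5P = -141 + 8P gives seller price Ps = 798/29; buyers pay Pb = 798/29 + 12 = 1146/29.
New quantity: Q = 336 − 6.5(1146/29) = 2295/29.
Revenue = 12 × 2295/29 = 27540/29.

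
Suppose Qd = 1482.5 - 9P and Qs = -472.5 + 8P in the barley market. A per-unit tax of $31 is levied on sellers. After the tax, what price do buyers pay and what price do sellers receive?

Pre-tax equilibrium: P* = 115, Q* = 447.5.
Tax on sellers shifts supply to Qs = -472.5 + 8(P − 31) = -720.5 + 8P.
1482.5 - 9P = -720.5 + 8P gives buyer price Pb = 2203/17; sellers receive Ps = 2203/17 − 31 = 1676/17.
New quantity: Q = 1482.5 − 9(2203/17) = 10751/34.

Buyers pay 2203/17, sellers receive 1676/17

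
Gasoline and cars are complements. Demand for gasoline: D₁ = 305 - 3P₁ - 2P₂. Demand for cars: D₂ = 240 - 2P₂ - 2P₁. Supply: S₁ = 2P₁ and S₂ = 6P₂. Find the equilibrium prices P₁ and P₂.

P₁ = 490/9, P₂ = 295/18

Market 1: 305 - 3P₁ - 2P₂ = 2P₁ → 5P₁ + 2P₂ = 305.
Market 2: 8P₂ + 2P₁ = 240.
Eliminating P₂: 8×(1) − 2×(2) gives 36P₁ = 1960, so P₁ = 490/9.
Back-substitute into (2): P₂ = (240 − 2×490/9) / 8 = 295/18.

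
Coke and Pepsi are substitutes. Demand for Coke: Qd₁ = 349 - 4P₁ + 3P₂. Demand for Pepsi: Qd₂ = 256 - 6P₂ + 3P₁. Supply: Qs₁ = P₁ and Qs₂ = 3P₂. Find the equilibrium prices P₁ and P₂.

Market 1: 349 - 4P₁ + 3P₂ = P₁ → 5P₁ - 3P₂ = 349.
Market 2: 9P₂ - 3P₁ = 256.
Eliminating P₂: 9×(1) + 3×(2) gives 36P₁ = 3909, so P₁ = 1303/12.
Back-substitute into (2): P₂ = (256 + 3×1303/12) / 9 = 2327/36.

P₁ = 1303/12, P₂ = 2327/36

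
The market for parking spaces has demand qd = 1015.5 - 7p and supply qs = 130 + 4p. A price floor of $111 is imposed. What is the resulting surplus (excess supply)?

Surplus = 335.5

Equilibrium price would be p* = 80.5, so the floor at 111 binds.
At p = 111: qd = 238.5, qs = 574.
Surplus = 574 − 238.5 = 335.5.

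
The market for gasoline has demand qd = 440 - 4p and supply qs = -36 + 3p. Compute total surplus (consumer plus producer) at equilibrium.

Equilibrium: 440 - 4p = -36 + 3p gives p* = 68, q* = 168.
Demand choke price: p = 110; supply starts at p = 12.
CS = ½(110 − 68)(168) = 3528; PS = ½(68 − 12)(168) = 4704.

Total surplus = 8232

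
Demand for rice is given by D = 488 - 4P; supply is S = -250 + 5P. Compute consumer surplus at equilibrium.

Consumer surplus = 3200

Equilibrium: 488 - 4P = -250 + 5P gives P* = 82, Q* = 160.
Demand choke price (D = 0): P = 122.
CS = ½(122 − 82)(160) = 3200.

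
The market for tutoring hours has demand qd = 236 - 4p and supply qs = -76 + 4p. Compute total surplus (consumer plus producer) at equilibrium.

Total surplus = 1600

Equilibrium: 236 - 4p = -76 + 4p gives p* = 39, q* = 80.
Demand choke price: p = 59; supply starts at p = 19.
CS = ½(59 − 39)(80) = 800; PS = ½(39 − 19)(80) = 800.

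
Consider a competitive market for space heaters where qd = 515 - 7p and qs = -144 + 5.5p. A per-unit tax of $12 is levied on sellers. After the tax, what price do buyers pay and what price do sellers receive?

Buyers pay $58, sellers receive $46

Pre-tax equilibrium: p* = 52.72, q* = 145.96.
Tax on sellers shifts supply to qs = -144 + 5.5(p − 12) = -210 + 5.5p.
515 - 7p = -210 + 5.5p gives buyer price pb = 58; sellers receive ps = 58 − 12 = 46.
New quantity: q = 515 − 7(58) = 109.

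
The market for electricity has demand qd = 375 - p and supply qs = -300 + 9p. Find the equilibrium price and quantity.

p* = 67.5, q* = 307.5

Set qd = qs: 375 - p = -300 + 9p.
675 = 10p, so p* = 67.5.
q* = 375 − 1(67.5) = 307.5.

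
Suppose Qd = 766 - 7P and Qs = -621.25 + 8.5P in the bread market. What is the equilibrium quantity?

Set Qd = Qs: 766 - 7P = -621.25 + 8.5P.
1387.25 = 15.5P, so P* = 89.5.
Q* = 766 − 7(89.5) = 139.5.

Q* = 139.5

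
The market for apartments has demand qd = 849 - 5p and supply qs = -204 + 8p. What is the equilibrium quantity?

q* = 444

Set qd = qs: 849 - 5p = -204 + 8p.
1053 = 13p, so p* = 81.
q* = 849 − 5(81) = 444.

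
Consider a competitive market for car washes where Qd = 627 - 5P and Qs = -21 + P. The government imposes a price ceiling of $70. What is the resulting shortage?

Equilibrium price would be P* = 108, so the ceiling at 70 binds.
At P = 70: Qd = 627 − 5(70) = 277, Qs = -21 + 1(70) = 49.
Shortage = 277 − 49 = 228.

Shortage = 228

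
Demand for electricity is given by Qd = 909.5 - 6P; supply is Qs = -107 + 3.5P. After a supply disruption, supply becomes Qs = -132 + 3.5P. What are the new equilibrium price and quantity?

P' = 2083/19, Q' = 9565/38

Original equilibrium: P* = 107, Q* = 267.5.
New equilibrium: 909.5 - 6P = -132 + 3.5P, so 1041.5 = 9.5P and P' = 2083/19; Q' = 909.5 − 6(2083/19) = 9565/38.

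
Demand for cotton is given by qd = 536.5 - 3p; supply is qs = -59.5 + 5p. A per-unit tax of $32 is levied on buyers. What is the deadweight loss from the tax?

Deadweight loss = 960

Pre-tax equilibrium: p* = 74.5, q* = 313.
Tax on buyers shifts demand to qd = 536.5 − 3(p + 32) = 440.5 - 3p.
440.5 - 3p = -59.5 + 5p gives seller price ps = 62.5; buyers pay pb = 62.5 + 32 = 94.5.
New quantity: q = 536.5 − 3(94.5) = 253.
DWL = ½ × 32 × (313 − 253) = 960.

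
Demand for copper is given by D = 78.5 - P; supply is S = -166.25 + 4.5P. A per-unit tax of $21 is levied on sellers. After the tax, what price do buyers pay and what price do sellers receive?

Pre-tax equilibrium: P* = 44.5, Q* = 34.
Tax on sellers shifts supply to S = -166.25 + 4.5(P − 21) = -260.75 + 4.5P.
78.5 - P = -260.75 + 4.5P gives buyer price Pb = 1357/22; sellers receive Ps = 1357/22 − 21 = 895/22.
New quantity: Q = 78.5 − 1(1357/22) = 185/11.

Buyers pay 1357/22, sellers receive 895/22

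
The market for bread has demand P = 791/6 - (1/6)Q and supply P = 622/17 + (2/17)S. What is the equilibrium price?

Set the two price expressions equal: 791/6 - (1/6)Q = 622/17 + (2/17)Q.
9715/102 = (29/102)Q, so Q* = 335.
P* = 791/6 − (1/6)(335) = 76.

P* = 76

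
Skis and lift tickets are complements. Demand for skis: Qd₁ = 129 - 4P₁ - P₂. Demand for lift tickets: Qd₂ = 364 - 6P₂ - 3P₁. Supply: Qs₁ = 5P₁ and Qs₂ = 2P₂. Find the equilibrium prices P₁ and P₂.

P₁ = 668/69, P₂ = 963/23

Market 1: 129 - 4P₁ - P₂ = 5P₁ → 9P₁ + P₂ = 129.
Market 2: 8P₂ + 3P₁ = 364.
Eliminating P₂: 8×(1) − 1×(2) gives 69P₁ = 668, so P₁ = 668/69.
Back-substitute into (2): P₂ = (364 − 3×668/69) / 8 = 963/23.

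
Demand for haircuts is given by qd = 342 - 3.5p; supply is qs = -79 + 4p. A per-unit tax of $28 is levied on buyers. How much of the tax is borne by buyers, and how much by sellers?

Pre-tax equilibrium: p* = 842/15, q* = 2183/15.
Tax on buyers shifts demand to qd = 342 − 3.5(p + 28) = 244 - 3.5p.
244 - 3.5p = -79 + 4p gives seller price ps = 646/15; buyers pay pb = 646/15 + 28 = 1066/15.
New quantity: q = 342 − 3.5(1066/15) = 1399/15.
Buyer burden = 1066/15 − 842/15 = 224/15; seller burden = 842/15 − 646/15 = 196/15.

Buyers bear 224/15, sellers bear 196/15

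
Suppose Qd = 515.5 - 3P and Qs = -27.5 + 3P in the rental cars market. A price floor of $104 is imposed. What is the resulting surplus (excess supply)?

Surplus = 81

Equilibrium price would be P* = 90.5, so the floor at 104 binds.
At P = 104: Qd = 203.5, Qs = 284.5.
Surplus = 284.5 − 203.5 = 81.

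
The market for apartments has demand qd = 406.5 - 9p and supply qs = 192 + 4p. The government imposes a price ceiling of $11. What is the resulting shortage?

Equilibrium price would be p* = 16.5, so the ceiling at 11 binds.
At p = 11: qd = 406.5 − 9(11) = 307.5, qs = 192 + 4(11) = 236.
Shortage = 307.5 − 236 = 71.5.

Shortage = 71.5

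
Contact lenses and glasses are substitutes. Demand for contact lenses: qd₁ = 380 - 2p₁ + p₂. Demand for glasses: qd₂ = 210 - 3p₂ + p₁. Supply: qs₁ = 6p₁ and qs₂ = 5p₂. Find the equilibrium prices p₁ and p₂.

p₁ = 3250/63, p₂ = 2060/63

Market 1: 380 - 2p₁ + p₂ = 6p₁ → 8p₁ - p₂ = 380.
Market 2: 8p₂ - p₁ = 210.
Eliminating p₂: 8×(1) + 1×(2) gives 63p₁ = 3250, so p₁ = 3250/63.
Back-substitute into (2): p₂ = (210 + 1×3250/63) / 8 = 2060/63.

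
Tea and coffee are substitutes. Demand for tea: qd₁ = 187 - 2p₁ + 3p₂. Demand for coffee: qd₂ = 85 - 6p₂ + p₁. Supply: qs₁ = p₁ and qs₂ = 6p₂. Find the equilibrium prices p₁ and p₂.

Market 1: 187 - 2p₁ + 3p₂ = p₁ → 3p₁ - 3p₂ = 187.
Market 2: 12p₂ - p₁ = 85.
Eliminating p₂: 12×(1) + 3×(2) gives 33p₁ = 2499, so p₁ = 833/11.
Back-substitute into (2): p₂ = (85 + 1×833/11) / 12 = 442/33.

p₁ = 833/11, p₂ = 442/33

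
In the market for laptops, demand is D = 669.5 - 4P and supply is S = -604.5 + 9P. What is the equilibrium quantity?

Set D = S: 669.5 - 4P = -604.5 + 9P.
1274 = 13P, so P* = 98.
Q* = 669.5 − 4(98) = 277.5.

Q* = 277.5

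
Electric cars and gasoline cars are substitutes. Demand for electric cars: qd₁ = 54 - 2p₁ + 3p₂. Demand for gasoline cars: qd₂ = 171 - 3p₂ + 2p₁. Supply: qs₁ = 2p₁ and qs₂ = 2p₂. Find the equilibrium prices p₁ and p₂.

Market 1: 54 - 2p₁ + 3p₂ = 2p₁ → 4p₁ - 3p₂ = 54.
Market 2: 5p₂ - 2p₁ = 171.
Eliminating p₂: 5×(1) + 3×(2) gives 14p₁ = 783, so p₁ = 783/14.
Back-substitute into (2): p₂ = (171 + 2×783/14) / 5 = 396/7.

p₁ = 783/14, p₂ = 396/7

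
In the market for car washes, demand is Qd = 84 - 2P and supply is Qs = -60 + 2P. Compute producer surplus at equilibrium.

Producer surplus = 36

Equilibrium: 84 - 2P = -60 + 2P gives P* = 36, Q* = 12.
Supply starts at P = 30 (where Qs = 0).
PS = ½(36 − 30)(12) = 36.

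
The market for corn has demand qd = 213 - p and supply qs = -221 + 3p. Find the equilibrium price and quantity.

Set qd = qs: 213 - p = -221 + 3p.
434 = 4p, so p* = 108.5.
q* = 213 − 1(108.5) = 104.5.

p* = 108.5, q* = 104.5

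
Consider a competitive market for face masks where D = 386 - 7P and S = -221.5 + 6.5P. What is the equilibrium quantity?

Set D = S: 386 - 7P = -221.5 + 6.5P.
607.5 = 13.5P, so P* = 45.
Q* = 386 − 7(45) = 71.

Q* = 71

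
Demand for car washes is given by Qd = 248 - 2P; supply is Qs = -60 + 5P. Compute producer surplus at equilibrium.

Equilibrium: 248 - 2P = -60 + 5P gives P* = 44, Q* = 160.
Supply starts at P = 12 (where Qs = 0).
PS = ½(44 − 12)(160) = 2560.

Producer surplus = 2560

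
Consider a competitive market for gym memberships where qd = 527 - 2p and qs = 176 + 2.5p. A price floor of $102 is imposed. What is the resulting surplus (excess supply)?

Equilibrium price would be p* = 78, so the floor at 102 binds.
At p = 102: qd = 323, qs = 431.
Surplus = 431 − 323 = 108.

Surplus = 108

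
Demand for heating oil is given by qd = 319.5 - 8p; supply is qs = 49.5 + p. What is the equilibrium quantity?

q* = 79.5

Set qd = qs: 319.5 - 8p = 49.5 + p.
270 = 9p, so p* = 30.
q* = 319.5 − 8(30) = 79.5.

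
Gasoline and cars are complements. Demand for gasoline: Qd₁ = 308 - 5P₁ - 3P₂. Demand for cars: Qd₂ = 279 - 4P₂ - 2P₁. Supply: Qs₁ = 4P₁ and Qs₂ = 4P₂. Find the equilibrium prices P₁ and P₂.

P₁ = 1627/66, P₂ = 1895/66

Market 1: 308 - 5P₁ - 3P₂ = 4P₁ → 9P₁ + 3P₂ = 308.
Market 2: 8P₂ + 2P₁ = 279.
Eliminating P₂: 8×(1) − 3×(2) gives 66P₁ = 1627, so P₁ = 1627/66.
Back-substitute into (2): P₂ = (279 − 2×1627/66) / 8 = 1895/66.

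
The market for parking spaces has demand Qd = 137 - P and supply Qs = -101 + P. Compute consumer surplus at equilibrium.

Equilibrium: 137 - P = -101 + P gives P* = 119, Q* = 18.
Demand choke price (Qd = 0): P = 137.
CS = ½(137 − 119)(18) = 162.

Consumer surplus = 162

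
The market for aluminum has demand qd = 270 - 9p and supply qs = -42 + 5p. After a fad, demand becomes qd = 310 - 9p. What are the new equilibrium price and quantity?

p' = 176/7, q' = 586/7

Original equilibrium: p* = 156/7, q* = 486/7.
New equilibrium: 310 - 9p = -42 + 5p, so 352 = 14p and p' = 176/7; q' = 310 − 9(176/7) = 586/7.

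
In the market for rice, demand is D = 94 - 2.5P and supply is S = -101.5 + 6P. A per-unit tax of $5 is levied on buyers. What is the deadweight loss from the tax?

Pre-tax equilibrium: P* = 23, Q* = 36.5.
Tax on buyers shifts demand to D = 94 − 2.5(P + 5) = 81.5 - 2.5P.
81.5 - 2.5P = -101.5 + 6P gives seller price Ps = 366/17; buyers pay Pb = 366/17 + 5 = 451/17.
New quantity: Q = 94 − 2.5(451/17) = 941/34.
DWL = ½ × 5 × (36.5 − 941/34) = 375/17.

Deadweight loss = 375/17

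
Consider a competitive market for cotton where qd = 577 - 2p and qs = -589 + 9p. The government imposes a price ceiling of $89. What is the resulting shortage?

Equilibrium price would be p* = 106, so the ceiling at 89 binds.
At p = 89: qd = 577 − 2(89) = 399, qs = -589 + 9(89) = 212.
Shortage = 399 − 212 = 187.

Shortage = 187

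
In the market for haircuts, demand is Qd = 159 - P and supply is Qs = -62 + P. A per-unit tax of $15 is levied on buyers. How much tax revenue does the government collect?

Pre-tax equilibrium: P* = 110.5, Q* = 48.5.
Tax on buyers shifts demand to Qd = 159 − 1(P + 15) = 144 - P.
144 - P = -62 + P gives seller price Ps = 103; buyers pay Pb = 103 + 15 = 118.
New quantity: Q = 159 − 1(118) = 41.
Revenue = 15 × 41 = 615.

Tax revenue = 615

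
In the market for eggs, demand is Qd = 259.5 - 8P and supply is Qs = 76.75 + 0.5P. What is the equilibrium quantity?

Q* = 87.5

Set Qd = Qs: 259.5 - 8P = 76.75 + 0.5P.
182.75 = 8.5P, so P* = 21.5.
Q* = 259.5 − 8(21.5) = 87.5.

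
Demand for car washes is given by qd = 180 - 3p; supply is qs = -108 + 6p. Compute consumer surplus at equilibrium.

Equilibrium: 180 - 3p = -108 + 6p gives p* = 32, q* = 84.
Demand choke price (qd = 0): p = 60.
CS = ½(60 − 32)(84) = 1176.

Consumer surplus = 1176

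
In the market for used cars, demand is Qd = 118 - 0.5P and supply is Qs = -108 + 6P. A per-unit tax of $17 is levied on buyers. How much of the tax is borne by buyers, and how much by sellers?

Buyers bear 204/13, sellers bear 17/13

Pre-tax equilibrium: P* = 452/13, Q* = 1308/13.
Tax on buyers shifts demand to Qd = 118 − 0.5(P + 17) = 109.5 - 0.5P.
109.5 - 0.5P = -108 + 6P gives seller price Ps = 435/13; buyers pay Pb = 435/13 + 17 = 656/13.
New quantity: Q = 118 − 0.5(656/13) = 1206/13.
Buyer burden = 656/13 − 452/13 = 204/13; seller burden = 452/13 − 435/13 = 17/13.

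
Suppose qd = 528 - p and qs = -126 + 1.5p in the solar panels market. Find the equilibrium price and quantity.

Set qd = qs: 528 - p = -126 + 1.5p.
654 = 2.5p, so p* = 261.6.
q* = 528 − 1(261.6) = 266.4.

p* = 261.6, q* = 266.4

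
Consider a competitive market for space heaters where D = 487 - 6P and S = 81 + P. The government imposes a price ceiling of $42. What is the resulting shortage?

Equilibrium price would be P* = 58, so the ceiling at 42 binds.
At P = 42: D = 487 − 6(42) = 235, S = 81 + 1(42) = 123.
Shortage = 235 − 123 = 112.

Shortage = 112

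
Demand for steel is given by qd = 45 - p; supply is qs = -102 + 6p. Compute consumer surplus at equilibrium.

Consumer surplus = 288

Equilibrium: 45 - p = -102 + 6p gives p* = 21, q* = 24.
Demand choke price (qd = 0): p = 45.
CS = ½(45 − 21)(24) = 288.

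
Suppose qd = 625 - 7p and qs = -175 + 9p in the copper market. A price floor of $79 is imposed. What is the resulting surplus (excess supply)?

Surplus = 464

Equilibrium price would be p* = 50, so the floor at 79 binds.
At p = 79: qd = 72, qs = 536.
Surplus = 536 − 72 = 464.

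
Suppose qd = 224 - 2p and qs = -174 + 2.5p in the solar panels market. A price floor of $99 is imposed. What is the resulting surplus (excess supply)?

Surplus = 47.5

Equilibrium price would be p* = 796/9, so the floor at 99 binds.
At p = 99: qd = 26, qs = 73.5.
Surplus = 73.5 − 26 = 47.5.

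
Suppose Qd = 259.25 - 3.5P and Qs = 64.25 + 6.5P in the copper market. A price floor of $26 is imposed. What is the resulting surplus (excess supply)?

Surplus = 65

Equilibrium price would be P* = 19.5, so the floor at 26 binds.
At P = 26: Qd = 168.25, Qs = 233.25.
Surplus = 233.25 − 168.25 = 65.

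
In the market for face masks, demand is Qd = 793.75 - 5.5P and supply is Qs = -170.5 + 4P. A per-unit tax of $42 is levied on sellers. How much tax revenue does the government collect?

Pre-tax equilibrium: P* = 101.5, Q* = 235.5.
Tax on sellers shifts supply to Qs = -170.5 + 4(P − 42) = -338.5 + 4P.
793.75 - 5.5P = -338.5 + 4P gives buyer price Pb = 4529/38; sellers receive Ps = 4529/38 − 42 = 2933/38.
New quantity: Q = 793.75 − 5.5(4529/38) = 5253/38.
Revenue = 42 × 5253/38 = 110313/19.

Tax revenue = 110313/19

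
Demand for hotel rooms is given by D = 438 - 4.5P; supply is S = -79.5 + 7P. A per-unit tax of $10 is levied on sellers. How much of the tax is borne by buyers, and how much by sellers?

Buyers bear 140/23, sellers bear 90/23

Pre-tax equilibrium: P* = 45, Q* = 235.5.
Tax on sellers shifts supply to S = -79.5 + 7(P − 10) = -149.5 + 7P.
438 - 4.5P = -149.5 + 7P gives buyer price Pb = 1175/23; sellers receive Ps = 1175/23 − 10 = 945/23.
New quantity: Q = 438 − 4.5(1175/23) = 9573/46.
Buyer burden = 1175/23 − 45 = 140/23; seller burden = 45 − 945/23 = 90/23.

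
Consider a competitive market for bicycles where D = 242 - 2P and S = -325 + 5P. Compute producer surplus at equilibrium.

Equilibrium: 242 - 2P = -325 + 5P gives P* = 81, Q* = 80.
Supply starts at P = 65 (where S = 0).
PS = ½(81 − 65)(80) = 640.

Producer surplus = 640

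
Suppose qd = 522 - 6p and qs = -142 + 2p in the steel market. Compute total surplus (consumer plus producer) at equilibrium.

Total surplus = 192

Equilibrium: 522 - 6p = -142 + 2p gives p* = 83, q* = 24.
Demand choke price: p = 87; supply starts at p = 71.
CS = ½(87 − 83)(24) = 48; PS = ½(83 − 71)(24) = 144.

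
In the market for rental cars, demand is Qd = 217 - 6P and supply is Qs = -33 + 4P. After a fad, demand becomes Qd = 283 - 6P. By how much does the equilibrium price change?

ΔP = 6.6

Original equilibrium: P* = 25, Q* = 67.
New equilibrium: 283 - 6P = -33 + 4P, so 316 = 10P and P' = 31.6; Q' = 283 − 6(31.6) = 93.4.
Change in price: 31.6 − 25 = 6.6.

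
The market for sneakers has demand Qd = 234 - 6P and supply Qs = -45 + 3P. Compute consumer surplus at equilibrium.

Consumer surplus = 192

Equilibrium: 234 - 6P = -45 + 3P gives P* = 31, Q* = 48.
Demand choke price (Qd = 0): P = 39.
CS = ½(39 − 31)(48) = 192.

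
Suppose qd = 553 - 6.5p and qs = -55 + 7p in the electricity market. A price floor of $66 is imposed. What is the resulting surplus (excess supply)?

Equilibrium price would be p* = 1216/27, so the floor at 66 binds.
At p = 66: qd = 124, qs = 407.
Surplus = 407 − 124 = 283.

Surplus = 283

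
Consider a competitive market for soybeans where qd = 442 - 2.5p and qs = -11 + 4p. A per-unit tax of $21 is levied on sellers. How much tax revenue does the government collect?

Pre-tax equilibrium: p* = 906/13, q* = 3481/13.
Tax on sellers shifts supply to qs = -11 + 4(p − 21) = -95 + 4p.
442 - 2.5p = -95 + 4p gives buyer price pb = 1074/13; sellers receive ps = 1074/13 − 21 = 801/13.
New quantity: q = 442 − 2.5(1074/13) = 3061/13.
Revenue = 21 × 3061/13 = 64281/13.

Tax revenue = 64281/13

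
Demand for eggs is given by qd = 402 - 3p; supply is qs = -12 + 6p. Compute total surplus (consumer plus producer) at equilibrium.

Equilibrium: 402 - 3p = -12 + 6p gives p* = 46, q* = 264.
Demand choke price: p = 134; supply starts at p = 2.
CS = ½(134 − 46)(264) = 11616; PS = ½(46 − 2)(264) = 5808.

Total surplus = 17424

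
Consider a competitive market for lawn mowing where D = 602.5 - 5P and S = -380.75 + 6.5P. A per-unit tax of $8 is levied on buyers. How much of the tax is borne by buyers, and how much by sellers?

Buyers bear 104/23, sellers bear 80/23

Pre-tax equilibrium: P* = 85.5, Q* = 175.
Tax on buyers shifts demand to D = 602.5 − 5(P + 8) = 562.5 - 5P.
562.5 - 5P = -380.75 + 6.5P gives seller price Ps = 3773/46; buyers pay Pb = 3773/46 + 8 = 4141/46.
New quantity: Q = 602.5 − 5(4141/46) = 3505/23.
Buyer burden = 4141/46 − 85.5 = 104/23; seller burden = 85.5 − 3773/46 = 80/23.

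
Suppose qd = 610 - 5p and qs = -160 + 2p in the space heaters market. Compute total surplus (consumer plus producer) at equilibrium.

Equilibrium: 610 - 5p = -160 + 2p gives p* = 110, q* = 60.
Demand choke price: p = 122; supply starts at p = 80.
CS = ½(122 − 110)(60) = 360; PS = ½(110 − 80)(60) = 900.

Total surplus = 1260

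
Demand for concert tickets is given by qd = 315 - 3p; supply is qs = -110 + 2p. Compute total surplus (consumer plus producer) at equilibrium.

Equilibrium: 315 - 3p = -110 + 2p gives p* = 85, q* = 60.
Demand choke price: p = 105; supply starts at p = 55.
CS = ½(105 − 85)(60) = 600; PS = ½(85 − 55)(60) = 900.

Total surplus = 1500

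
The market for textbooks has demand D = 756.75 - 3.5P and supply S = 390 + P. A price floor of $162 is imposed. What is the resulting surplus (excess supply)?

Equilibrium price would be P* = 81.5, so the floor at 162 binds.
At P = 162: D = 189.75, S = 552.
Surplus = 552 − 189.75 = 362.25.

Surplus = 362.25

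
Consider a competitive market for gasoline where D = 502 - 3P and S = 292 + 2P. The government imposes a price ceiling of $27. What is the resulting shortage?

Shortage = 75

Equilibrium price would be P* = 42, so the ceiling at 27 binds.
At P = 27: D = 502 − 3(27) = 421, S = 292 + 2(27) = 346.
Shortage = 421 − 346 = 75.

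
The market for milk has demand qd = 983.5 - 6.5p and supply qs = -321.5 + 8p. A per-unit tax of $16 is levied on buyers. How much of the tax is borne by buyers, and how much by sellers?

Pre-tax equilibrium: p* = 90, q* = 398.5.
Tax on buyers shifts demand to qd = 983.5 − 6.5(p + 16) = 879.5 - 6.5p.
879.5 - 6.5p = -321.5 + 8p gives seller price ps = 2402/29; buyers pay pb = 2402/29 + 16 = 2866/29.
New quantity: q = 983.5 − 6.5(2866/29) = 19785/58.
Buyer burden = 2866/29 − 90 = 256/29; seller burden = 90 − 2402/29 = 208/29.

Buyers bear 256/29, sellers bear 208/29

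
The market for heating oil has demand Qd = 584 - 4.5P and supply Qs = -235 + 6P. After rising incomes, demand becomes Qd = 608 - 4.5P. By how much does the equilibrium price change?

Original equilibrium: P* = 78, Q* = 233.
New equilibrium: 608 - 4.5P = -235 + 6P, so 843 = 10.5P and P' = 562/7; Q' = 608 − 4.5(562/7) = 1727/7.
Change in price: 562/7 − 78 = 16/7.

ΔP = 16/7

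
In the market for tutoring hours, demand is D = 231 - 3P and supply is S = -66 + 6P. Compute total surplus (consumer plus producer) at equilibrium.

Total surplus = 4356

Equilibrium: 231 - 3P = -66 + 6P gives P* = 33, Q* = 132.
Demand choke price: P = 77; supply starts at P = 11.
CS = ½(77 − 33)(132) = 2904; PS = ½(33 − 11)(132) = 1452.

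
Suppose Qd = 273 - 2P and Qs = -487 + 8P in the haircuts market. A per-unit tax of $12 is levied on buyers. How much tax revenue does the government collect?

Tax revenue = 1221.6

Pre-tax equilibrium: P* = 76, Q* = 121.
Tax on buyers shifts demand to Qd = 273 − 2(P + 12) = 249 - 2P.
249 - 2P = -487 + 8P gives seller price Ps = 73.6; buyers pay Pb = 73.6 + 12 = 85.6.
New quantity: Q = 273 − 2(85.6) = 101.8.
Revenue = 12 × 101.8 = 1221.6.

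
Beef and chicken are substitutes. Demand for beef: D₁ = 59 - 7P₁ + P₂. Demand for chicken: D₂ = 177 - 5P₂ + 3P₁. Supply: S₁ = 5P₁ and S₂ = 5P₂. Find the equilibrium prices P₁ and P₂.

P₁ = 59/9, P₂ = 59/3

Market 1: 59 - 7P₁ + P₂ = 5P₁ → 12P₁ - P₂ = 59.
Market 2: 10P₂ - 3P₁ = 177.
Eliminating P₂: 10×(1) + 1×(2) gives 117P₁ = 767, so P₁ = 59/9.
Back-substitute into (2): P₂ = (177 + 3×59/9) / 10 = 59/3.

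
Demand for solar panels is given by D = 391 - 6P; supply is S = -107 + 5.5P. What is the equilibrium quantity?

Set D = S: 391 - 6P = -107 + 5.5P.
498 = 11.5P, so P* = 996/23.
Q* = 391 − 6(996/23) = 3017/23.

Q* = 3017/23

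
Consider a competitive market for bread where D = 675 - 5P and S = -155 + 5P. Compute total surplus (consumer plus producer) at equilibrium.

Equilibrium: 675 - 5P = -155 + 5P gives P* = 83, Q* = 260.
Demand choke price: P = 135; supply starts at P = 31.
CS = ½(135 − 83)(260) = 6760; PS = ½(83 − 31)(260) = 6760.

Total surplus = 13520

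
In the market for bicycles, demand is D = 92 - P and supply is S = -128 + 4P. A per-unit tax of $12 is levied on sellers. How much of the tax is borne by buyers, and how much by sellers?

Buyers bear $9.6, sellers bear $2.4

Pre-tax equilibrium: P* = 44, Q* = 48.
Tax on sellers shifts supply to S = -128 + 4(P − 12) = -176 + 4P.
92 - P = -176 + 4P gives buyer price Pb = 53.6; sellers receive Ps = 53.6 − 12 = 41.6.
New quantity: Q = 92 − 1(53.6) = 38.4.
Buyer burden = 53.6 − 44 = 9.6; seller burden = 44 − 41.6 = 2.4.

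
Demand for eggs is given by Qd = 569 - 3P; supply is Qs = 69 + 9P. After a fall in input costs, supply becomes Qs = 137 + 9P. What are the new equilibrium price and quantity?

Original equilibrium: P* = 125/3, Q* = 444.
New equilibrium: 569 - 3P = 137 + 9P, so 432 = 12P and P' = 36; Q' = 569 − 3(36) = 461.

P' = 36, Q' = 461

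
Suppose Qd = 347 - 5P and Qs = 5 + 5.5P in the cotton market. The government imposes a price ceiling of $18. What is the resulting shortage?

Shortage = 153

Equilibrium price would be P* = 228/7, so the ceiling at 18 binds.
At P = 18: Qd = 347 − 5(18) = 257, Qs = 5 + 5.5(18) = 104.
Shortage = 257 − 104 = 153.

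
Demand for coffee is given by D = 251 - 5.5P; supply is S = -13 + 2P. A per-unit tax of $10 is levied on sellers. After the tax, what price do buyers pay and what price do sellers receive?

Pre-tax equilibrium: P* = 35.2, Q* = 57.4.
Tax on sellers shifts supply to S = -13 + 2(P − 10) = -33 + 2P.
251 - 5.5P = -33 + 2P gives buyer price Pb = 568/15; sellers receive Ps = 568/15 − 10 = 418/15.
New quantity: Q = 251 − 5.5(568/15) = 641/15.

Buyers pay 568/15, sellers receive 418/15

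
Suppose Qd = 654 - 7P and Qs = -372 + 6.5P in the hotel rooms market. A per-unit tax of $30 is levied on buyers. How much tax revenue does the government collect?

Pre-tax equilibrium: P* = 76, Q* = 122.
Tax on buyers shifts demand to Qd = 654 − 7(P + 30) = 444 - 7P.
444 - 7P = -372 + 6.5P gives seller price Ps = 544/9; buyers pay Pb = 544/9 + 30 = 814/9.
New quantity: Q = 654 − 7(814/9) = 188/9.
Revenue = 30 × 188/9 = 1880/3.

Tax revenue = 1880/3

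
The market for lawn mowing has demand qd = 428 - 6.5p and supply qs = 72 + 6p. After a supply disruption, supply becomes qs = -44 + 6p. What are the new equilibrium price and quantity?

p' = 37.76, q' = 182.56

Original equilibrium: p* = 28.48, q* = 242.88.
New equilibrium: 428 - 6.5p = -44 + 6p, so 472 = 12.5p and p' = 37.76; q' = 428 − 6.5(37.76) = 182.56.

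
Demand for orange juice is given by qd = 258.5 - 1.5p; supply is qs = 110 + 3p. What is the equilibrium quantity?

q* = 209

Set qd = qs: 258.5 - 1.5p = 110 + 3p.
148.5 = 4.5p, so p* = 33.
q* = 258.5 − 1.5(33) = 209.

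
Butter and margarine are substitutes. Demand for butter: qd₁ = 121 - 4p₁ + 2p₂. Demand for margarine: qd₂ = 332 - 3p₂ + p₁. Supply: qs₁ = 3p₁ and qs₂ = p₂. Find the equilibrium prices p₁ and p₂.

p₁ = 574/13, p₂ = 2445/26

Market 1: 121 - 4p₁ + 2p₂ = 3p₁ → 7p₁ - 2p₂ = 121.
Market 2: 4p₂ - p₁ = 332.
Eliminating p₂: 4×(1) + 2×(2) gives 26p₁ = 1148, so p₁ = 574/13.
Back-substitute into (2): p₂ = (332 + 1×574/13) / 4 = 2445/26.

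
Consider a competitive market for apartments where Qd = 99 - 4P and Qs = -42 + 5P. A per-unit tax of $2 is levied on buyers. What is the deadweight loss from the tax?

Deadweight loss = 40/9

Pre-tax equilibrium: P* = 47/3, Q* = 109/3.
Tax on buyers shifts demand to Qd = 99 − 4(P + 2) = 91 - 4P.
91 - 4P = -42 + 5P gives seller price Ps = 133/9; buyers pay Pb = 133/9 + 2 = 151/9.
New quantity: Q = 99 − 4(151/9) = 287/9.
DWL = ½ × 2 × (109/3 − 287/9) = 40/9.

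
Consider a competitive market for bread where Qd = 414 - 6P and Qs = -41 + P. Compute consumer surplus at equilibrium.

Equilibrium: 414 - 6P = -41 + P gives P* = 65, Q* = 24.
Demand choke price (Qd = 0): P = 69.
CS = ½(69 − 65)(24) = 48.

Consumer surplus = 48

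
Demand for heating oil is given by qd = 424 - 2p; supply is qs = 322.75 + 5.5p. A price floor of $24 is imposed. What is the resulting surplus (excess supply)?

Surplus = 78.75

Equilibrium price would be p* = 13.5, so the floor at 24 binds.
At p = 24: qd = 376, qs = 454.75.
Surplus = 454.75 − 376 = 78.75.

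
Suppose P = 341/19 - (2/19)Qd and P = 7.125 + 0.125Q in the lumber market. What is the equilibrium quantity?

Set the two price expressions equal: 341/19 - (2/19)Q = 7.125 + 0.125Q.
1645/152 = (35/152)Q, so Q* = 47.
P* = 341/19 − (2/19)(47) = 13.

Q* = 47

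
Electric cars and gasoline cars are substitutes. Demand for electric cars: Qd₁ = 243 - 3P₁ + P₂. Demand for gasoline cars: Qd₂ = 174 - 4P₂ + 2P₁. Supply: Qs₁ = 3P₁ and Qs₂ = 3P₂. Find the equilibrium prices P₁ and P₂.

Market 1: 243 - 3P₁ + P₂ = 3P₁ → 6P₁ - P₂ = 243.
Market 2: 7P₂ - 2P₁ = 174.
Eliminating P₂: 7×(1) + 1×(2) gives 40P₁ = 1875, so P₁ = 46.875.
Back-substitute into (2): P₂ = (174 + 2×46.875) / 7 = 38.25.

P₁ = 46.875, P₂ = 38.25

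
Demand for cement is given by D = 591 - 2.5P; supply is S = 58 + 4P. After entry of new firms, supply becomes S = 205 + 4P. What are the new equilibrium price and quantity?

Original equilibrium: P* = 82, Q* = 386.
New equilibrium: 591 - 2.5P = 205 + 4P, so 386 = 6.5P and P' = 772/13; Q' = 591 − 2.5(772/13) = 5753/13.

P' = 772/13, Q' = 5753/13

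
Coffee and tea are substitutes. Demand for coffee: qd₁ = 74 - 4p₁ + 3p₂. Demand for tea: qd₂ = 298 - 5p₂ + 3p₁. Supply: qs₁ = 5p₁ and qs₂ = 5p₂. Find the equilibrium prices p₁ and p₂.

p₁ = 1634/81, p₂ = 968/27

Market 1: 74 - 4p₁ + 3p₂ = 5p₁ → 9p₁ - 3p₂ = 74.
Market 2: 10p₂ - 3p₁ = 298.
Eliminating p₂: 10×(1) + 3×(2) gives 81p₁ = 1634, so p₁ = 1634/81.
Back-substitute into (2): p₂ = (298 + 3×1634/81) / 10 = 968/27.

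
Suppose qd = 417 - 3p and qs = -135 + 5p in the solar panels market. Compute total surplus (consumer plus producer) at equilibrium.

Total surplus = 11760

Equilibrium: 417 - 3p = -135 + 5p gives p* = 69, q* = 210.
Demand choke price: p = 139; supply starts at p = 27.
CS = ½(139 − 69)(210) = 7350; PS = ½(69 − 27)(210) = 4410.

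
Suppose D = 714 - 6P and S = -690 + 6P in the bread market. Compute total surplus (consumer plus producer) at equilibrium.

Total surplus = 24

Equilibrium: 714 - 6P = -690 + 6P gives P* = 117, Q* = 12.
Demand choke price: P = 119; supply starts at P = 115.
CS = ½(119 − 117)(12) = 12; PS = ½(117 − 115)(12) = 12.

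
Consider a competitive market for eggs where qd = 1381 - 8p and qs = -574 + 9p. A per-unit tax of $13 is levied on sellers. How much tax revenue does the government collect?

Tax revenue = 89713/17

Pre-tax equilibrium: p* = 115, q* = 461.
Tax on sellers shifts supply to qs = -574 + 9(p − 13) = -691 + 9p.
1381 - 8p = -691 + 9p gives buyer price pb = 2072/17; sellers receive ps = 2072/17 − 13 = 1851/17.
New quantity: q = 1381 − 8(2072/17) = 6901/17.
Revenue = 13 × 6901/17 = 89713/17.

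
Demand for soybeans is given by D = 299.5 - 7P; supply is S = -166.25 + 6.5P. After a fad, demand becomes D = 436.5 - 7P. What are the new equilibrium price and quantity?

P' = 2411/54, Q' = 3347/27

Original equilibrium: P* = 34.5, Q* = 58.
New equilibrium: 436.5 - 7P = -166.25 + 6.5P, so 602.75 = 13.5P and P' = 2411/54; Q' = 436.5 − 7(2411/54) = 3347/27.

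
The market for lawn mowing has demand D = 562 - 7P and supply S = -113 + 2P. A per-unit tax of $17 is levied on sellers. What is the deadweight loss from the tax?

Pre-tax equilibrium: P* = 75, Q* = 37.
Tax on sellers shifts supply to S = -113 + 2(P − 17) = -147 + 2P.
562 - 7P = -147 + 2P gives buyer price Pb = 709/9; sellers receive Ps = 709/9 − 17 = 556/9.
New quantity: Q = 562 − 7(709/9) = 95/9.
DWL = ½ × 17 × (37 − 95/9) = 2023/9.

Deadweight loss = 2023/9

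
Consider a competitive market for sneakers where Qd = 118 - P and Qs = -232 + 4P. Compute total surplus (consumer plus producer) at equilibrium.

Equilibrium: 118 - P = -232 + 4P gives P* = 70, Q* = 48.
Demand choke price: P = 118; supply starts at P = 58.
CS = ½(118 − 70)(48) = 1152; PS = ½(70 − 58)(48) = 288.

Total surplus = 1440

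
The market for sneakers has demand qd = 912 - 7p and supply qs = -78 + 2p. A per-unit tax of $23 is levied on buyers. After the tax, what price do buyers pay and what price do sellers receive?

Buyers pay 1036/9, sellers receive 829/9

Pre-tax equilibrium: p* = 110, q* = 142.
Tax on buyers shifts demand to qd = 912 − 7(p + 23) = 751 - 7p.
751 - 7p = -78 + 2p gives seller price ps = 829/9; buyers pay pb = 829/9 + 23 = 1036/9.
New quantity: q = 912 − 7(1036/9) = 956/9.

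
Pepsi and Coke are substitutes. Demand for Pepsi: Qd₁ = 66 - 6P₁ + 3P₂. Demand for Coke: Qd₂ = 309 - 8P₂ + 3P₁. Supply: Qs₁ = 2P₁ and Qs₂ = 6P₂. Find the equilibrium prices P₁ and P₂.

Market 1: 66 - 6P₁ + 3P₂ = 2P₁ → 8P₁ - 3P₂ = 66.
Market 2: 14P₂ - 3P₁ = 309.
Eliminating P₂: 14×(1) + 3×(2) gives 103P₁ = 1851, so P₁ = 1851/103.
Back-substitute into (2): P₂ = (309 + 3×1851/103) / 14 = 2670/103.

P₁ = 1851/103, P₂ = 2670/103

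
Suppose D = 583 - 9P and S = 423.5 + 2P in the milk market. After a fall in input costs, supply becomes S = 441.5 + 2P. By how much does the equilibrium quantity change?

Original equilibrium: P* = 14.5, Q* = 452.5.
New equilibrium: 583 - 9P = 441.5 + 2P, so 141.5 = 11P and P' = 283/22; Q' = 583 − 9(283/22) = 10279/22.
Change in quantity: 10279/22 − 452.5 = 162/11.

ΔQ = 162/11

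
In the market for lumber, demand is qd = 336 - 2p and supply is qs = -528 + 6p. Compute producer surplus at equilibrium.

Equilibrium: 336 - 2p = -528 + 6p gives p* = 108, q* = 120.
Supply starts at p = 88 (where qs = 0).
PS = ½(108 − 88)(120) = 1200.

Producer surplus = 1200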